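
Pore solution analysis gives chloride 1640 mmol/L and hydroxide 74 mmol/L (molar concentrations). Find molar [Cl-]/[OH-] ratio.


Threshold parameter = [Cl-] / [OH-] (molar basis; both in mmol/L, so units cancel)
Ratio = 1640 / 74 = 22.16

22.16


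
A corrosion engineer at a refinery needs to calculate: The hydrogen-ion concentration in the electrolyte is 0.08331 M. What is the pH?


pH = −log10[H+]
pH = −log10(0.08331) = 1.08

1.08


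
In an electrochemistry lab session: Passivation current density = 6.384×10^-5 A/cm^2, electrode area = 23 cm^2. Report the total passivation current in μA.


I = i_pass * A, then convert A → μA (×10^6)
I = 6.384×10^-5 * 23 * 10^6 = 1468.32 μA

1468.32 μA


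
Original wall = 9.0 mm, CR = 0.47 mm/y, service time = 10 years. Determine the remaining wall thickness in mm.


Remaining wall = original − CR × time
t = 9.0 − 0.47*10 = 9.0 − 4.7 = 4.3 mm

4.3 mm


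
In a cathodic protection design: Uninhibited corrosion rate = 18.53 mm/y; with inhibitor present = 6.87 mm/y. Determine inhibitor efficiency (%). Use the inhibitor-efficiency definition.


Apply the inhibitor-efficiency definition: IE = (CR_blank − CR_inh)/CR_blank × 100
IE = (18.53 − 6.87) / 18.53 × 100
IE = 11.66 / 18.53 × 100 = 62.9 %

62.9 %


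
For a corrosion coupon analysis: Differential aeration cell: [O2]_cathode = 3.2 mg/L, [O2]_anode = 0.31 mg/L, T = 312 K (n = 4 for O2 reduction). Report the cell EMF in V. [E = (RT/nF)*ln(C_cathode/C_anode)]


Apply the Nernst concentration-cell relation: E = (RT/nF)*ln(C_cathode/C_anode)
RT/nF = 8.314*312/(4*96485) = 0.00672117 V
ln(3.2/0.31) = 2.33433
E = 0.00672117 * 2.33433 = 0.01569 V

0.01569 V


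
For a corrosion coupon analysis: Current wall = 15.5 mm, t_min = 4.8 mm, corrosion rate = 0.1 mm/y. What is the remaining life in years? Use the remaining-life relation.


Apply the remaining-life relation: RL = (t_current − t_min) / CR
RL = (15.5 − 4.8) / 0.1 = 10.7 / 0.1 = 107.0 years

107.0 years


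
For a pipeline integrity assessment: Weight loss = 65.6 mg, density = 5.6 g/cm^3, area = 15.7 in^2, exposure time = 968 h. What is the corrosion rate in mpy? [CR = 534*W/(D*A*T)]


Apply the mpy weight-loss relation: CR = 534 * W / (D * A * T)
Numerator: 534 * 65.6 = 35030.4
Denominator: 5.6 * 15.7 * 968 = 85106.56
CR = 35030.4 / 85106.56 = 0.412 mpy

0.412 mpy


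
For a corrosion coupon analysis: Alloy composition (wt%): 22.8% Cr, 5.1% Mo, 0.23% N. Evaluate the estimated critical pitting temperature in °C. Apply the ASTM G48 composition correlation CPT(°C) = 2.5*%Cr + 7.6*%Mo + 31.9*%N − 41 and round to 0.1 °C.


Apply the ASTM G48 empirical CPT estimate: CPT(°C) = 2.5*%Cr + 7.6*%Mo + 31.9*%N − 41
2.5*22.8 = 57; 7.6*5.1 = 38.76; 31.9*0.23 = 7.337
CPT = 57 + 38.76 + 7.337 − 41 = 62.097 °C
Rounded to 0.1 °C: CPT ≈ 62.1 °C

62.1 °C


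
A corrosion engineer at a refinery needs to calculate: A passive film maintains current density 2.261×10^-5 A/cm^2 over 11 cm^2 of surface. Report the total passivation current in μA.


I = i_pass * A, then convert A → μA (×10^6)
I = 2.261×10^-5 * 11 * 10^6 = 248.71 μA

248.71 μA


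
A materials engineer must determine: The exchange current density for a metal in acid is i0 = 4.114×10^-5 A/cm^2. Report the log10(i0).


i0 = 4.114×10^-5 A/cm^2
log10(i0) = -4.386

-4.386


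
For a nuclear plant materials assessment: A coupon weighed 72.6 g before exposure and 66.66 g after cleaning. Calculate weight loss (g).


Weight loss = initial − final
WL = 72.6 − 66.66 = 5.94 g

5.94 g


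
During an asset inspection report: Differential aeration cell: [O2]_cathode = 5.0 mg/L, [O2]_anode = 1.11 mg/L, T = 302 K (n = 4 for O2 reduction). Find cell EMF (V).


Apply the Nernst concentration-cell relation: E = (RT/nF)*ln(C_cathode/C_anode)
RT/nF = 8.314*302/(4*96485) = 0.00650575 V
ln(5.0/1.11) = 1.50508
E = 0.00650575 * 1.50508 = 0.00979 V

0.00979 V


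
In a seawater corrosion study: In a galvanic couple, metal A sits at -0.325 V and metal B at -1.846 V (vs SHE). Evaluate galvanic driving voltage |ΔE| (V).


Driving voltage is the absolute potential difference.
|ΔE| = |-0.325 − (-1.846)| = 1.521 V

1.521 V


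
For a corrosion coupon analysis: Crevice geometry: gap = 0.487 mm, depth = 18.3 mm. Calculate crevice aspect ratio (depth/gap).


Aspect ratio = depth / gap
Ratio = 18.3 / 0.487 = 37.6

37.6


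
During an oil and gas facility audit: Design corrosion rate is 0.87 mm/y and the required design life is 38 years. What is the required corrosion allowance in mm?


Corrosion allowance = CR × design life
CA = 0.87 * 38 = 33.06 mm

33.06 mm


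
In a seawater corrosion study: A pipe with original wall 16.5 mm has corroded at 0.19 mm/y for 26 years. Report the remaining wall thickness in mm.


Remaining wall = original − CR × time
t = 16.5 − 0.19*26 = 16.5 − 4.94 = 11.56 mm

11.56 mm


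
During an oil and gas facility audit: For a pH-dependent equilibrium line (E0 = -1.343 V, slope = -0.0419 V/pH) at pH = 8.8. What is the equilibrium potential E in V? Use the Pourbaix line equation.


Apply the Pourbaix line equation: E = E0 + slope*pH
E = -1.343 + (-0.0419)*8.8 = -1.343 + (-0.36872) = -1.71172 V
Rounded to 3 decimal places: E = -1.712 V

-1.712 V


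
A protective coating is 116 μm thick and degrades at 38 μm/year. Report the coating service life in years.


Service life = thickness / degradation rate
Life = 116 / 38 = 3.1 years

3.1 years


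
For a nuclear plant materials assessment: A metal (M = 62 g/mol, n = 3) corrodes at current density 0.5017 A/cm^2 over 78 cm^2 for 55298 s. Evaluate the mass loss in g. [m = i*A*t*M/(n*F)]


Apply Faraday's law: m = i*A*t*M / (n*F)
Total charge passed Q = i*A*t = 0.5017*78*55298 = 2163954.5148 C
m = Q*M/(n*F) = 2163954.5148*62/(3*96485) = 463.51 g

463.51 g


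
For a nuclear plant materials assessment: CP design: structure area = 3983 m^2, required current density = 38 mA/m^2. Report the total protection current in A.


I = area * current density, then convert mA → A (÷1000)
I = 3983 * 38 / 1000 = 151.35 A

151.35 A


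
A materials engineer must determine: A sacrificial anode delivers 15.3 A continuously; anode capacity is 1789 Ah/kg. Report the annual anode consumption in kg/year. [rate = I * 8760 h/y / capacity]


Annual consumption = current * hours per year / capacity
Rate = 15.3 * 8760 / 1789 = 74.9 kg/year

74.9 kg/year


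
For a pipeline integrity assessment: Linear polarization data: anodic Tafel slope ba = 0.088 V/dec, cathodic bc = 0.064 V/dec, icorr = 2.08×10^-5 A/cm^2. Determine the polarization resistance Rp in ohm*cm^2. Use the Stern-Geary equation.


Apply the Stern-Geary equation: Rp = ba*bc / (2.303*icorr*(ba+bc))
ba*bc = 0.088*0.064 = 0.005632
ba+bc = 0.152; 2.303*icorr*(ba+bc) = 2.303*2.08×10^-5*0.152 = 7.2811648×10^-6
Rp = 0.005632 / 7.2811648×10^-6 = 773.5 ohm*cm^2

773.5 ohm*cm^2


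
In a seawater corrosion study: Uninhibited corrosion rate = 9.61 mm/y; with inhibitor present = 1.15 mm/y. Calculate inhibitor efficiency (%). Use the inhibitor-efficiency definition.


Apply the inhibitor-efficiency definition: IE = (CR_blank − CR_inh)/CR_blank × 100
IE = (9.61 − 1.15) / 9.61 × 100
IE = 8.46 / 9.61 × 100 = 88.0 %

88.0 %


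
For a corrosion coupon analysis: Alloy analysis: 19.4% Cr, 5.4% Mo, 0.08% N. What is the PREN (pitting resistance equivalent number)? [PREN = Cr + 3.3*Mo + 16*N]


Apply the PREN formula: PREN = Cr + 3.3*Mo + 16*N
PREN = 19.4 + 3.3*5.4 + 16*0.08
PREN = 19.4 + 17.82 + 1.28 = 38.5

38.5


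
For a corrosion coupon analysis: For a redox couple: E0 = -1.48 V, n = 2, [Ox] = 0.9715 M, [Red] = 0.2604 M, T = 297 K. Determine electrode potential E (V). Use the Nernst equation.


Apply the Nernst equation: E = E0 + (RT/nF)*ln([Ox]/[Red])
Step 1: RT/nF = 8.314*297/(2*96485) = 0.01279607 V
Step 2: [Ox]/[Red] = 0.9715/0.2604 = 3.730799
Step 3: ln(3.730799) = 1.316622
Step 4: correction = 0.01279607 * 1.316622 = 0.0168 V
E = -1.48 + 0.0168 = -1.4632 V

-1.4632 V


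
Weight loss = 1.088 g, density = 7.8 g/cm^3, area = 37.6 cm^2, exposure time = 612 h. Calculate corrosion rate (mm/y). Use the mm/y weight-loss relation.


Apply the mm/y weight-loss relation: CR = 87600 * W / (D * A * T)
Numerator: 87600 * 1.088 = 95308.8
Denominator: 7.8 * 37.6 * 612 = 179487.36
CR = 95308.8 / 179487.36 = 0.531006 mm/y

0.531006 mm/y


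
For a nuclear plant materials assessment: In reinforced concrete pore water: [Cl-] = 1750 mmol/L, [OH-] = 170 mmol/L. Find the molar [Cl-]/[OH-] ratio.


Threshold parameter = [Cl-] / [OH-] (molar basis; both in mmol/L, so units cancel)
Ratio = 1750 / 170 = 10.29

10.29


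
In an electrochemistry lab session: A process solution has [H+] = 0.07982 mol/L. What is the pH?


pH = −log10[H+]
pH = −log10(0.07982) = 1.1

1.1


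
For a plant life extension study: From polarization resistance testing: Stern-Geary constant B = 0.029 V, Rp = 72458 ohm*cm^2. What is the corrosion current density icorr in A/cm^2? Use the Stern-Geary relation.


Apply the Stern-Geary relation: icorr = B / Rp
icorr = 0.029 / 72458 = 4.002×10^-7 A/cm^2

4.002×10^-7 A/cm^2


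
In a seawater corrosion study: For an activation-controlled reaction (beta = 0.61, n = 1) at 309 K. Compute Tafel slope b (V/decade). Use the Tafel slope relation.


Apply the Tafel slope relation: b = 2.303*R*T/(beta*n*F)
Numerator: 2.303 * 8.314 * 309 = 5916.47
Denominator: 0.61 * 1 * 96485 = 58855.85
b = 5916.47 / 58855.85 = 0.101 V/decade

0.101 V/decade


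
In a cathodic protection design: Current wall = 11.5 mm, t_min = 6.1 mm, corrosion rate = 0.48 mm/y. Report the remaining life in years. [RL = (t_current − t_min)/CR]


Apply the remaining-life relation: RL = (t_current − t_min) / CR
RL = (11.5 − 6.1) / 0.48 = 5.4 / 0.48 = 11.3 years

11.3 years


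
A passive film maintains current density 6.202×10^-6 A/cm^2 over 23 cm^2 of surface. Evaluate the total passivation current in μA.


I = i_pass * A, then convert A → μA (×10^6)
I = 6.202×10^-6 * 23 * 10^6 = 142.65 μA

142.65 μA


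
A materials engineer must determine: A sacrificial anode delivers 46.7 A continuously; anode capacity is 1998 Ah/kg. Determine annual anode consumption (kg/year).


Annual consumption = current * hours per year / capacity
Rate = 46.7 * 8760 / 1998 = 204.8 kg/year

204.8 kg/year


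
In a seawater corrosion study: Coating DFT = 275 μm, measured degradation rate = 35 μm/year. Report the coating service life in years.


Service life = thickness / degradation rate
Life = 275 / 35 = 7.9 years

7.9 years


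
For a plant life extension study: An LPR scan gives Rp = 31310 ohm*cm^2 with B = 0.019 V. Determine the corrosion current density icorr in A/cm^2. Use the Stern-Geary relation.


Apply the Stern-Geary relation: icorr = B / Rp
icorr = 0.019 / 31310 = 6.068×10^-7 A/cm^2

6.068×10^-7 A/cm^2


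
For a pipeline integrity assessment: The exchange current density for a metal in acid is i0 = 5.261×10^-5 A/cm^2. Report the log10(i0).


i0 = 5.261×10^-5 A/cm^2
log10(i0) = -4.279

-4.279


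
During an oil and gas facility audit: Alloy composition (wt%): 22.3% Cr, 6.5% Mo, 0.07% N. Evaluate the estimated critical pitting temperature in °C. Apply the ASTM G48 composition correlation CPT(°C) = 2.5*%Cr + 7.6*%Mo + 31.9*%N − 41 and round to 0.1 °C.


Apply the ASTM G48 empirical CPT estimate: CPT(°C) = 2.5*%Cr + 7.6*%Mo + 31.9*%N − 41
2.5*22.3 = 55.75; 7.6*6.5 = 49.4; 31.9*0.07 = 2.233
CPT = 55.75 + 49.4 + 2.233 − 41 = 66.383 °C
Rounded to 0.1 °C: CPT ≈ 66.4 °C

66.4 °C


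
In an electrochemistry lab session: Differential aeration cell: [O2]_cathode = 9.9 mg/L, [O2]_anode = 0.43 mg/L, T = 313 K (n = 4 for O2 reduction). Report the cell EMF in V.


Apply the Nernst concentration-cell relation: E = (RT/nF)*ln(C_cathode/C_anode)
RT/nF = 8.314*313/(4*96485) = 0.00674271 V
ln(9.9/0.43) = 3.1365
E = 0.00674271 * 3.1365 = 0.02115 V

0.02115 V


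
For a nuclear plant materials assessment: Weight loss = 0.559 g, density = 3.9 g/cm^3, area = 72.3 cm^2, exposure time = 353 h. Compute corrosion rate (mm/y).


Apply the mm/y weight-loss relation: CR = 87600 * W / (D * A * T)
Numerator: 87600 * 0.559 = 48968.4
Denominator: 3.9 * 72.3 * 353 = 99535.41
CR = 48968.4 / 99535.41 = 0.49197 mm/y

0.49197 mm/y


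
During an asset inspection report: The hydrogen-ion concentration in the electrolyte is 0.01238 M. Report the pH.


pH = −log10[H+]
pH = −log10(0.01238) = 1.91

1.91


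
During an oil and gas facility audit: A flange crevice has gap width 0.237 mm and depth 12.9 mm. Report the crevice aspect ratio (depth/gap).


Aspect ratio = depth / gap
Ratio = 12.9 / 0.237 = 54.4

54.4


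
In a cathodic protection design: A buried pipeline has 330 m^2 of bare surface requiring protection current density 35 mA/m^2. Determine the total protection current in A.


I = area * current density, then convert mA → A (÷1000)
I = 330 * 35 / 1000 = 11.55 A

11.55 A


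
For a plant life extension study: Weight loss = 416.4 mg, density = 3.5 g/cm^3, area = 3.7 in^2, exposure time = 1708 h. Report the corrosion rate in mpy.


Apply the mpy weight-loss relation: CR = 534 * W / (D * A * T)
Numerator: 534 * 416.4 = 222357.6
Denominator: 3.5 * 3.7 * 1708 = 22118.6
CR = 222357.6 / 22118.6 = 10.053 mpy

10.053 mpy


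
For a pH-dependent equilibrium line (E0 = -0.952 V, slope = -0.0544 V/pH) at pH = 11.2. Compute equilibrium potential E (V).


Apply the Pourbaix line equation: E = E0 + slope*pH
E = -0.952 + (-0.0544)*11.2 = -0.952 + (-0.60928) = -1.56128 V
Rounded to 3 decimal places: E = -1.561 V

-1.561 V


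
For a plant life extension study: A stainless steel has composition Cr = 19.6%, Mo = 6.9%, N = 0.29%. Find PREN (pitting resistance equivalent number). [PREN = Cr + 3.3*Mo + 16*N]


Apply the PREN formula: PREN = Cr + 3.3*Mo + 16*N
PREN = 19.6 + 3.3*6.9 + 16*0.29
PREN = 19.6 + 22.77 + 4.64 = 47.01

47.01


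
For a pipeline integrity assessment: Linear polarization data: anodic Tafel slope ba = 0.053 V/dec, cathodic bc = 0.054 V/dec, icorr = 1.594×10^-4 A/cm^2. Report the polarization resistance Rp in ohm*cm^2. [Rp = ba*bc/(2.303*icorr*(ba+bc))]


Apply the Stern-Geary equation: Rp = ba*bc / (2.303*icorr*(ba+bc))
ba*bc = 0.053*0.054 = 0.002862
ba+bc = 0.107; 2.303*icorr*(ba+bc) = 2.303*1.594×10^-4*0.107 = 3.9279507×10^-5
Rp = 0.002862 / 3.9279507×10^-5 = 72.9 ohm*cm^2

72.9 ohm*cm^2


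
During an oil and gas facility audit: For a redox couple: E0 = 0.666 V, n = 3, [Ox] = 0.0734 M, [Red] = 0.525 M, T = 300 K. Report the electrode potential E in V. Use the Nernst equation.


Apply the Nernst equation: E = E0 + (RT/nF)*ln([Ox]/[Red])
Step 1: RT/nF = 8.314*300/(3*96485) = 0.00861688 V
Step 2: [Ox]/[Red] = 0.0734/0.525 = 0.13981
Step 3: ln(0.13981) = -1.967471
Step 4: correction = 0.00861688 * -1.967471 = -0.017 V
E = 0.666 + -0.017 = 0.649 V

0.649 V


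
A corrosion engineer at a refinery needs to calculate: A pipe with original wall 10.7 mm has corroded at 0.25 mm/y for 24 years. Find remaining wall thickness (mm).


Remaining wall = original − CR × time
t = 10.7 − 0.25*24 = 10.7 − 6.0 = 4.7 mm

4.7 mm


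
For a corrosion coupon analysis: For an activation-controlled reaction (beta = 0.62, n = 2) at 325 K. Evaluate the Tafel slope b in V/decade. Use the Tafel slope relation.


Apply the Tafel slope relation: b = 2.303*R*T/(beta*n*F)
Numerator: 2.303 * 8.314 * 325 = 6222.82
Denominator: 0.62 * 2 * 96485 = 119641.4
b = 6222.82 / 119641.4 = 0.052 V/decade

0.052 V/decade


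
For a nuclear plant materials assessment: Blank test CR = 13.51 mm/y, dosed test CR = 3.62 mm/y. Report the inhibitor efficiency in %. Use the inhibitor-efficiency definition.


Apply the inhibitor-efficiency definition: IE = (CR_blank − CR_inh)/CR_blank × 100
IE = (13.51 − 3.62) / 13.51 × 100
IE = 9.89 / 13.51 × 100 = 73.2 %

73.2 %


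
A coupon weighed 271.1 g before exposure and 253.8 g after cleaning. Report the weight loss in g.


Weight loss = initial − final
WL = 271.1 − 253.8 = 17.3 g

17.3 g


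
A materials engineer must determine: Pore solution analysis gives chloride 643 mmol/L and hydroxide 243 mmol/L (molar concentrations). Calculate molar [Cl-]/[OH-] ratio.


Threshold parameter = [Cl-] / [OH-] (molar basis; both in mmol/L, so units cancel)
Ratio = 643 / 243 = 2.65

2.65


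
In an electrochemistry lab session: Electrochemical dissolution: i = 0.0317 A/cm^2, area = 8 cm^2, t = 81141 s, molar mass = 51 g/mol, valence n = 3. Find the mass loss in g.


Apply Faraday's law: m = i*A*t*M / (n*F)
Total charge passed Q = i*A*t = 0.0317*8*81141 = 20577.3576 C
m = Q*M/(n*F) = 20577.3576*51/(3*96485) = 3.62559 g

3.62559 g


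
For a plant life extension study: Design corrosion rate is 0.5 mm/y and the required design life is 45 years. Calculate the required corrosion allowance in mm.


Corrosion allowance = CR × design life
CA = 0.5 * 45 = 22.5 mm

22.5 mm


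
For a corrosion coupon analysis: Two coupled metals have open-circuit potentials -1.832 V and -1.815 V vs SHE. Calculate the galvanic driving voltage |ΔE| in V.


Driving voltage is the absolute potential difference.
|ΔE| = |-1.832 − (-1.815)| = 0.017 V

0.017 V


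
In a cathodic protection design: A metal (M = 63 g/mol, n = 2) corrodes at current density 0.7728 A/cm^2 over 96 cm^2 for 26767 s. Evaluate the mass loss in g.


Apply Faraday's law: m = i*A*t*M / (n*F)
Total charge passed Q = i*A*t = 0.7728*96*26767 = 1985811.6096 C
m = Q*M/(n*F) = 1985811.6096*63/(2*96485) = 648.31907 g

648.31907 g


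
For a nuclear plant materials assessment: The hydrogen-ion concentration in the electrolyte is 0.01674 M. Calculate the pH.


pH = −log10[H+]
pH = −log10(0.01674) = 1.78

1.78


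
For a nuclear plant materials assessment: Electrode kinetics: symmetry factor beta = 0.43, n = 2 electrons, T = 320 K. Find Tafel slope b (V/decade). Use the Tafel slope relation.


Apply the Tafel slope relation: b = 2.303*R*T/(beta*n*F)
Numerator: 2.303 * 8.314 * 320 = 6127.09
Denominator: 0.43 * 2 * 96485 = 82977.1
b = 6127.09 / 82977.1 = 0.074 V/decade

0.074 V/decade


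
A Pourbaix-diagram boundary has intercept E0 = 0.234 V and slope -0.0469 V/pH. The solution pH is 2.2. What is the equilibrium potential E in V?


Apply the Pourbaix line equation: E = E0 + slope*pH
E = 0.234 + (-0.0469)*2.2 = 0.234 + (-0.10318) = 0.13082 V
Rounded to 3 decimal places: E = 0.131 V

0.131 V


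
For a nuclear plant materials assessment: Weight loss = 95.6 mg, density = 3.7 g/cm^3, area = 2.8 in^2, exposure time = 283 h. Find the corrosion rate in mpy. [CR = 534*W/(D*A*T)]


Apply the mpy weight-loss relation: CR = 534 * W / (D * A * T)
Numerator: 534 * 95.6 = 51050.4
Denominator: 3.7 * 2.8 * 283 = 2931.88
CR = 51050.4 / 2931.88 = 17.412 mpy

17.412 mpy


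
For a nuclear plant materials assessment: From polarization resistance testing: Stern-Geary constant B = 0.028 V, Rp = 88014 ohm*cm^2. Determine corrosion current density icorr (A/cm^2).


Apply the Stern-Geary relation: icorr = B / Rp
icorr = 0.028 / 88014 = 3.181×10^-7 A/cm^2

3.181×10^-7 A/cm^2


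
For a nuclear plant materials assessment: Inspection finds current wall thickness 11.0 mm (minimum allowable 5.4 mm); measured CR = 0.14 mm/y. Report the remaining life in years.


Apply the remaining-life relation: RL = (t_current − t_min) / CR
RL = (11.0 − 5.4) / 0.14 = 5.6 / 0.14 = 40.0 years

40.0 years


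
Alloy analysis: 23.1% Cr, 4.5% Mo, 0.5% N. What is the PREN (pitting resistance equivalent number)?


Apply the PREN formula: PREN = Cr + 3.3*Mo + 16*N
PREN = 23.1 + 3.3*4.5 + 16*0.5
PREN = 23.1 + 14.85 + 8.0 = 45.95

45.95


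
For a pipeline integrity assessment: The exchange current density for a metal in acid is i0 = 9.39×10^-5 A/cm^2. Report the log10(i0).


i0 = 9.39×10^-5 A/cm^2
log10(i0) = -4.027

-4.027


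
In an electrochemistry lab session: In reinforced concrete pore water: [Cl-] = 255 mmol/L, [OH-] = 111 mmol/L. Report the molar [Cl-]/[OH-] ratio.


Threshold parameter = [Cl-] / [OH-] (molar basis; both in mmol/L, so units cancel)
Ratio = 255 / 111 = 2.3

2.3


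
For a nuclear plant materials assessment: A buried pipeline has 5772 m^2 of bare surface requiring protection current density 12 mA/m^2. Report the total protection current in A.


I = area * current density, then convert mA → A (÷1000)
I = 5772 * 12 / 1000 = 69.26 A

69.26 A


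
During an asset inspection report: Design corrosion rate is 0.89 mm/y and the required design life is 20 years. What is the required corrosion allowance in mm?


Corrosion allowance = CR × design life
CA = 0.89 * 20 = 17.8 mm

17.8 mm


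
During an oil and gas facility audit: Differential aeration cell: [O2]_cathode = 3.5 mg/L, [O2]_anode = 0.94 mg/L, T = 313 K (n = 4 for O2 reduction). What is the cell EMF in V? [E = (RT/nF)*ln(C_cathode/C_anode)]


Apply the Nernst concentration-cell relation: E = (RT/nF)*ln(C_cathode/C_anode)
RT/nF = 8.314*313/(4*96485) = 0.00674271 V
ln(3.5/0.94) = 1.31464
E = 0.00674271 * 1.31464 = 0.00886 V

0.00886 V


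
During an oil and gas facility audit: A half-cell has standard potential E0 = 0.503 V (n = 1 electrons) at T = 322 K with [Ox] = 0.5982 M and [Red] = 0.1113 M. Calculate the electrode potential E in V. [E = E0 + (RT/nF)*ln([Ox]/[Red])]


Apply the Nernst equation: E = E0 + (RT/nF)*ln([Ox]/[Red])
Step 1: RT/nF = 8.314*322/(1*96485) = 0.02774636 V
Step 2: [Ox]/[Red] = 0.5982/0.1113 = 5.374663
Step 3: ln(5.374663) = 1.681696
Step 4: correction = 0.02774636 * 1.681696 = 0.0467 V
E = 0.503 + 0.0467 = 0.5497 V

0.5497 V


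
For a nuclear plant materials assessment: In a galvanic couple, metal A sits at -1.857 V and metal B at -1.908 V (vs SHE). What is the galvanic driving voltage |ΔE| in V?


Driving voltage is the absolute potential difference.
|ΔE| = |-1.857 − (-1.908)| = 0.051 V

0.051 V


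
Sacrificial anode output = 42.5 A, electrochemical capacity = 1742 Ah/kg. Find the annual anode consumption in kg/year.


Annual consumption = current * hours per year / capacity
Rate = 42.5 * 8760 / 1742 = 213.7 kg/year

213.7 kg/year


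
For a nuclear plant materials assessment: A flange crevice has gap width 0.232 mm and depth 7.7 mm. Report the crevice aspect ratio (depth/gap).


Aspect ratio = depth / gap
Ratio = 7.7 / 0.232 = 33.2

33.2


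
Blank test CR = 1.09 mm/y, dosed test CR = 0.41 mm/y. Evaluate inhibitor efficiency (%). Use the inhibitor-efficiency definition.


Apply the inhibitor-efficiency definition: IE = (CR_blank − CR_inh)/CR_blank × 100
IE = (1.09 − 0.41) / 1.09 × 100
IE = 0.68 / 1.09 × 100 = 62.4 %

62.4 %


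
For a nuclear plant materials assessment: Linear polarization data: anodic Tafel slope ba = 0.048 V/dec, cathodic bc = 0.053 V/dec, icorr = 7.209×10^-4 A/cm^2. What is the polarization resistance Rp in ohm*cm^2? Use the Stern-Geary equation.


Apply the Stern-Geary equation: Rp = ba*bc / (2.303*icorr*(ba+bc))
ba*bc = 0.048*0.053 = 0.002544
ba+bc = 0.101; 2.303*icorr*(ba+bc) = 2.303*7.209×10^-4*0.101 = 1.676835×10^-4
Rp = 0.002544 / 1.676835×10^-4 = 15.17 ohm*cm^2

15.17 ohm*cm^2


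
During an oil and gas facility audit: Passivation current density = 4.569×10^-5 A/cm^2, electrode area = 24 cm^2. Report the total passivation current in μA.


I = i_pass * A, then convert A → μA (×10^6)
I = 4.569×10^-5 * 24 * 10^6 = 1096.56 μA

1096.56 μA


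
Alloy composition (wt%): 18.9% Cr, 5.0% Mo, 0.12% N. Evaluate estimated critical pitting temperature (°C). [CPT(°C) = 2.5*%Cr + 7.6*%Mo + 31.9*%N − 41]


Apply the ASTM G48 empirical CPT estimate: CPT(°C) = 2.5*%Cr + 7.6*%Mo + 31.9*%N − 41
2.5*18.9 = 47.25; 7.6*5.0 = 38; 31.9*0.12 = 3.828
CPT = 47.25 + 38 + 3.828 − 41 = 48.078 °C
Rounded to 0.1 °C: CPT ≈ 48.1 °C

48.1 °C


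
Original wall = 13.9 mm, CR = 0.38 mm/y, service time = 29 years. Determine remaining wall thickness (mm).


Remaining wall = original − CR × time
t = 13.9 − 0.38*29 = 13.9 − 11.02 = 2.88 mm

2.88 mm


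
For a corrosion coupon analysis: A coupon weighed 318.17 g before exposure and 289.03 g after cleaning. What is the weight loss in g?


Weight loss = initial − final
WL = 318.17 − 289.03 = 29.14 g

29.14 g


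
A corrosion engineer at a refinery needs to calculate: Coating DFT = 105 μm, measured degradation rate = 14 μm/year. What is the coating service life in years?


Service life = thickness / degradation rate
Life = 105 / 14 = 7.5 years

7.5 years


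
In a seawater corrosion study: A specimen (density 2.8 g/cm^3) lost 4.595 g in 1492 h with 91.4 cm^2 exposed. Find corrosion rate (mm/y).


Apply the mm/y weight-loss relation: CR = 87600 * W / (D * A * T)
Numerator: 87600 * 4.595 = 402522.0
Denominator: 2.8 * 91.4 * 1492 = 381832.64
CR = 402522.0 / 381832.64 = 1.054184 mm/y

1.054184 mm/y


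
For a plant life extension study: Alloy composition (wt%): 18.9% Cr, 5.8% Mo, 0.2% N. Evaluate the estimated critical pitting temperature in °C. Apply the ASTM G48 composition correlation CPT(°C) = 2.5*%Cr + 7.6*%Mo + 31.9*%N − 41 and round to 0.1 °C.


Apply the ASTM G48 empirical CPT estimate: CPT(°C) = 2.5*%Cr + 7.6*%Mo + 31.9*%N − 41
2.5*18.9 = 47.25; 7.6*5.8 = 44.08; 31.9*0.2 = 6.38
CPT = 47.25 + 44.08 + 6.38 − 41 = 56.71 °C
Rounded to 0.1 °C: CPT ≈ 56.7 °C

56.7 °C


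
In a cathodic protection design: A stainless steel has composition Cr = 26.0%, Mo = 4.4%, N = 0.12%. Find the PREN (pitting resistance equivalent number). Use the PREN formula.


Apply the PREN formula: PREN = Cr + 3.3*Mo + 16*N
PREN = 26.0 + 3.3*4.4 + 16*0.12
PREN = 26.0 + 14.52 + 1.92 = 42.44

42.44


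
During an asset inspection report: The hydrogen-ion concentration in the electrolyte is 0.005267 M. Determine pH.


pH = −log10[H+]
pH = −log10(0.005267) = 2.28

2.28


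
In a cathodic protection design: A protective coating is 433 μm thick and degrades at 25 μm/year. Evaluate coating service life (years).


Service life = thickness / degradation rate
Life = 433 / 25 = 17.3 years

17.3 years


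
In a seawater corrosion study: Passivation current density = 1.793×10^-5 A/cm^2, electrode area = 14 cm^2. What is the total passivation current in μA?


I = i_pass * A, then convert A → μA (×10^6)
I = 1.793×10^-5 * 14 * 10^6 = 251.02 μA

251.02 μA


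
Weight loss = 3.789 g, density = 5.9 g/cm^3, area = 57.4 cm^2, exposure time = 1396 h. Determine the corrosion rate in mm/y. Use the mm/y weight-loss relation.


Apply the mm/y weight-loss relation: CR = 87600 * W / (D * A * T)
Numerator: 87600 * 3.789 = 331916.4
Denominator: 5.9 * 57.4 * 1396 = 472769.36
CR = 331916.4 / 472769.36 = 0.7021 mm/y

0.7021 mm/y


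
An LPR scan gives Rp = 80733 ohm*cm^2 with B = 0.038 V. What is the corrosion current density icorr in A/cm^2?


Apply the Stern-Geary relation: icorr = B / Rp
icorr = 0.038 / 80733 = 4.707×10^-7 A/cm^2

4.707×10^-7 A/cm^2


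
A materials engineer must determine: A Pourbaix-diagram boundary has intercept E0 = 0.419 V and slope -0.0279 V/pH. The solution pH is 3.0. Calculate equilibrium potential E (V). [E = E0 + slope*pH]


Apply the Pourbaix line equation: E = E0 + slope*pH
E = 0.419 + (-0.0279)*3.0 = 0.419 + (-0.0837) = 0.3353 V
Rounded to 3 decimal places: E = 0.335 V

0.335 V


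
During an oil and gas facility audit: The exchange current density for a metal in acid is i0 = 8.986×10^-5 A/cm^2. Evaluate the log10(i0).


i0 = 8.986×10^-5 A/cm^2
log10(i0) = -4.046

-4.046


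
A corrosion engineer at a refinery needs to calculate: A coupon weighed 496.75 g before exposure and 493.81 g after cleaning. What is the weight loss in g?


Weight loss = initial − final
WL = 496.75 − 493.81 = 2.94 g

2.94 g


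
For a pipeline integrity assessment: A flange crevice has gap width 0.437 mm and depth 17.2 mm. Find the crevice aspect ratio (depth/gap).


Aspect ratio = depth / gap
Ratio = 17.2 / 0.437 = 39.4

39.4


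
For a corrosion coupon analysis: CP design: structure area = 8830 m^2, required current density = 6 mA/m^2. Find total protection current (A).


I = area * current density, then convert mA → A (÷1000)
I = 8830 * 6 / 1000 = 52.98 A

52.98 A


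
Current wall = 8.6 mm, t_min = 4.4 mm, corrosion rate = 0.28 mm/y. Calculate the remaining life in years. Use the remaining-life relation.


Apply the remaining-life relation: RL = (t_current − t_min) / CR
RL = (8.6 − 4.4) / 0.28 = 4.2 / 0.28 = 15.0 years

15.0 years


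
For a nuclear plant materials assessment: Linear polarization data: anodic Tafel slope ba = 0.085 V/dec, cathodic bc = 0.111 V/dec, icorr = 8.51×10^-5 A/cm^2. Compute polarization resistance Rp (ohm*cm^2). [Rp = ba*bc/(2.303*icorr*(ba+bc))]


Apply the Stern-Geary equation: Rp = ba*bc / (2.303*icorr*(ba+bc))
ba*bc = 0.085*0.111 = 0.009435
ba+bc = 0.196; 2.303*icorr*(ba+bc) = 2.303*8.51×10^-5*0.196 = 3.8413119×10^-5
Rp = 0.009435 / 3.8413119×10^-5 = 245.62 ohm*cm^2

245.62 ohm*cm^2


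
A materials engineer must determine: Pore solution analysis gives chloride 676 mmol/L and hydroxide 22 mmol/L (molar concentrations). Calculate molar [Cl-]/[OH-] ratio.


Threshold parameter = [Cl-] / [OH-] (molar basis; both in mmol/L, so units cancel)
Ratio = 676 / 22 = 30.73

30.73


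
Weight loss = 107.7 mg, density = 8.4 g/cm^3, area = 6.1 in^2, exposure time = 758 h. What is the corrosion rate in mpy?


Apply the mpy weight-loss relation: CR = 534 * W / (D * A * T)
Numerator: 534 * 107.7 = 57511.8
Denominator: 8.4 * 6.1 * 758 = 38839.92
CR = 57511.8 / 38839.92 = 1.48074 mpy

1.48074 mpy


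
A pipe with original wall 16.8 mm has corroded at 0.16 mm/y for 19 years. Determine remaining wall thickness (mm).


Remaining wall = original − CR × time
t = 16.8 − 0.16*19 = 16.8 − 3.04 = 13.76 mm

13.76 mm


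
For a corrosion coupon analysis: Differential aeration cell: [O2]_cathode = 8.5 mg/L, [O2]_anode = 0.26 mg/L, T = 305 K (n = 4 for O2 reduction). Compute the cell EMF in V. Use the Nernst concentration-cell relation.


Apply the Nernst concentration-cell relation: E = (RT/nF)*ln(C_cathode/C_anode)
RT/nF = 8.314*305/(4*96485) = 0.00657037 V
ln(8.5/0.26) = 3.48714
E = 0.00657037 * 3.48714 = 0.02291 V

0.02291 V


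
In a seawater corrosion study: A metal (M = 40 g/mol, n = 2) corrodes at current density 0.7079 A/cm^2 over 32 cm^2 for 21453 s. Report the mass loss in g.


Apply Faraday's law: m = i*A*t*M / (n*F)
Total charge passed Q = i*A*t = 0.7079*32*21453 = 485970.5184 C
m = Q*M/(n*F) = 485970.5184*40/(2*96485) = 100.73494 g

100.73494 g


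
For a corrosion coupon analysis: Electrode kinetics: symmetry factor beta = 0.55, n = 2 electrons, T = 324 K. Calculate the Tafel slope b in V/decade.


Apply the Tafel slope relation: b = 2.303*R*T/(beta*n*F)
Numerator: 2.303 * 8.314 * 324 = 6203.67
Denominator: 0.55 * 2 * 96485 = 106133.5
b = 6203.67 / 106133.5 = 0.058 V/decade

0.058 V/decade


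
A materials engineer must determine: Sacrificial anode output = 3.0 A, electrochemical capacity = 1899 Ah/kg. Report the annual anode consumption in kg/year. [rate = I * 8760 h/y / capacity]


Annual consumption = current * hours per year / capacity
Rate = 3.0 * 8760 / 1899 = 13.8 kg/year

13.8 kg/year


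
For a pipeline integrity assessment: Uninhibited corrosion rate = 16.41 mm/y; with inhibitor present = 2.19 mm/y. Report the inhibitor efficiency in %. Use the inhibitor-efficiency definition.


Apply the inhibitor-efficiency definition: IE = (CR_blank − CR_inh)/CR_blank × 100
IE = (16.41 − 2.19) / 16.41 × 100
IE = 14.22 / 16.41 × 100 = 86.7 %

86.7 %


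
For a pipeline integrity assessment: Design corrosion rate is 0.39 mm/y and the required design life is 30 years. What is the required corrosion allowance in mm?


Corrosion allowance = CR × design life
CA = 0.39 * 30 = 11.7 mm

11.7 mm


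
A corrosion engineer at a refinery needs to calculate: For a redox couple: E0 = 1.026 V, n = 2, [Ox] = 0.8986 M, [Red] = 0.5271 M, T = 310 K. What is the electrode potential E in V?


Apply the Nernst equation: E = E0 + (RT/nF)*ln([Ox]/[Red])
Step 1: RT/nF = 8.314*310/(2*96485) = 0.01335617 V
Step 2: [Ox]/[Red] = 0.8986/0.5271 = 1.7048
Step 3: ln(1.7048) = 0.533448
Step 4: correction = 0.01335617 * 0.533448 = 0.0071 V
E = 1.026 + 0.0071 = 1.0331 V

1.0331 V


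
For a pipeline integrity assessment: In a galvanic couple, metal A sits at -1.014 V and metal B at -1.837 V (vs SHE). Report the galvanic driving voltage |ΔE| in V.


Driving voltage is the absolute potential difference.
|ΔE| = |-1.014 − (-1.837)| = 0.823 V

0.823 V


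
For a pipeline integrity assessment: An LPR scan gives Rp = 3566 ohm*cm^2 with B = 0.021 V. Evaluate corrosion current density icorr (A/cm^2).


Apply the Stern-Geary relation: icorr = B / Rp
icorr = 0.021 / 3566 = 5.889×10^-6 A/cm^2

5.889×10^-6 A/cm^2


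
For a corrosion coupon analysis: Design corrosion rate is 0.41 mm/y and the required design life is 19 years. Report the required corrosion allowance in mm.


Corrosion allowance = CR × design life
CA = 0.41 * 19 = 7.79 mm

7.79 mm


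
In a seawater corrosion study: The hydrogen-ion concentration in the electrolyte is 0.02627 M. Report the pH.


pH = −log10[H+]
pH = −log10(0.02627) = 1.58

1.58


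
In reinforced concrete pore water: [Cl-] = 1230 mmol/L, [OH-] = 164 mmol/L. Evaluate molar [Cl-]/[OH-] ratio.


Threshold parameter = [Cl-] / [OH-] (molar basis; both in mmol/L, so units cancel)
Ratio = 1230 / 164 = 7.5

7.5


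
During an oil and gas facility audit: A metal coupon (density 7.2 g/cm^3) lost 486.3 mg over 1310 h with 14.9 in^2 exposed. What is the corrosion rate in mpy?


Apply the mpy weight-loss relation: CR = 534 * W / (D * A * T)
Numerator: 534 * 486.3 = 259684.2
Denominator: 7.2 * 14.9 * 1310 = 140536.8
CR = 259684.2 / 140536.8 = 1.8478 mpy

1.8478 mpy


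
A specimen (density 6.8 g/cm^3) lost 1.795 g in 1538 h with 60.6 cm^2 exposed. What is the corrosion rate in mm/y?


Apply the mm/y weight-loss relation: CR = 87600 * W / (D * A * T)
Numerator: 87600 * 1.795 = 157242.0
Denominator: 6.8 * 60.6 * 1538 = 633779.04
CR = 157242.0 / 633779.04 = 0.2481 mm/y

0.2481 mm/y


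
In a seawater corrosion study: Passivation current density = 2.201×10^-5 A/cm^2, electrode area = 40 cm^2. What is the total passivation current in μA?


I = i_pass * A, then convert A → μA (×10^6)
I = 2.201×10^-5 * 40 * 10^6 = 880.4 μA

880.4 μA


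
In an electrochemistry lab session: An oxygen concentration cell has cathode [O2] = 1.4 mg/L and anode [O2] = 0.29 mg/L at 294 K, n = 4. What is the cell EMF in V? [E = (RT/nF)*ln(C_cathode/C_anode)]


Apply the Nernst concentration-cell relation: E = (RT/nF)*ln(C_cathode/C_anode)
RT/nF = 8.314*294/(4*96485) = 0.00633341 V
ln(1.4/0.29) = 1.57435
E = 0.00633341 * 1.57435 = 0.00997 V

0.00997 V


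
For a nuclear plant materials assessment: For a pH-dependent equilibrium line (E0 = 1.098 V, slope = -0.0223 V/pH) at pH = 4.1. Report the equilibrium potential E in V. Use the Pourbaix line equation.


Apply the Pourbaix line equation: E = E0 + slope*pH
E = 1.098 + (-0.0223)*4.1 = 1.098 + (-0.09143) = 1.00657 V
Rounded to 3 decimal places: E = 1.007 V

1.007 V


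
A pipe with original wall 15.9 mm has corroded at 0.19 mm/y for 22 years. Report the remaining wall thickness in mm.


Remaining wall = original − CR × time
t = 15.9 − 0.19*22 = 15.9 − 4.18 = 11.72 mm

11.72 mm


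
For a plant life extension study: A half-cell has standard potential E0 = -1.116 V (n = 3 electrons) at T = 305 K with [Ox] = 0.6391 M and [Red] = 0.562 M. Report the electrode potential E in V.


Apply the Nernst equation: E = E0 + (RT/nF)*ln([Ox]/[Red])
Step 1: RT/nF = 8.314*305/(3*96485) = 0.0087605 V
Step 2: [Ox]/[Red] = 0.6391/0.562 = 1.137189
Step 3: ln(1.137189) = 0.128559
Step 4: correction = 0.0087605 * 0.128559 = 0.001 V
E = -1.116 + 0.001 = -1.115 V

-1.115 V


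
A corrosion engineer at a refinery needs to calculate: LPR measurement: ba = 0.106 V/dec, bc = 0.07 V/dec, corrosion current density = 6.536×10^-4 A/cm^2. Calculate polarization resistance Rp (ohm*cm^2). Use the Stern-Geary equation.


Apply the Stern-Geary equation: Rp = ba*bc / (2.303*icorr*(ba+bc))
ba*bc = 0.106*0.07 = 0.00742
ba+bc = 0.176; 2.303*icorr*(ba+bc) = 2.303*6.536×10^-4*0.176 = 2.6492238×10^-4
Rp = 0.00742 / 2.6492238×10^-4 = 28.0 ohm*cm^2

28.0 ohm*cm^2


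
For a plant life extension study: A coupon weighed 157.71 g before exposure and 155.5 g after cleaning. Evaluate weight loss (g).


Weight loss = initial − final
WL = 157.71 − 155.5 = 2.21 g

2.21 g


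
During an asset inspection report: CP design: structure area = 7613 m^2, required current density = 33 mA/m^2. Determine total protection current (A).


I = area * current density, then convert mA → A (÷1000)
I = 7613 * 33 / 1000 = 251.23 A

251.23 A


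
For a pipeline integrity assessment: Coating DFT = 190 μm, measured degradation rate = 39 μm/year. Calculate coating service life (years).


Service life = thickness / degradation rate
Life = 190 / 39 = 4.9 years

4.9 years


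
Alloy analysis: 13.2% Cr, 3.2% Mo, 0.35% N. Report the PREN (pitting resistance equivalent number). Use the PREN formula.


Apply the PREN formula: PREN = Cr + 3.3*Mo + 16*N
PREN = 13.2 + 3.3*3.2 + 16*0.35
PREN = 13.2 + 10.56 + 5.6 = 29.36

29.36


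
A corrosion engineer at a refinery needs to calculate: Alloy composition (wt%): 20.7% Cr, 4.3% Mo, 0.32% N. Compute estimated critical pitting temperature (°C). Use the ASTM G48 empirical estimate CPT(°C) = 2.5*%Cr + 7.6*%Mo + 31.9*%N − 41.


Apply the ASTM G48 empirical CPT estimate: CPT(°C) = 2.5*%Cr + 7.6*%Mo + 31.9*%N − 41
2.5*20.7 = 51.75; 7.6*4.3 = 32.68; 31.9*0.32 = 10.208
CPT = 51.75 + 32.68 + 10.208 − 41 = 53.638 °C
Rounded to 0.1 °C: CPT ≈ 53.6 °C

53.6 °C


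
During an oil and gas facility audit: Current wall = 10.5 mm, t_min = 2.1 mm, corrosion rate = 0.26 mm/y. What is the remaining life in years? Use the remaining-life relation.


Apply the remaining-life relation: RL = (t_current − t_min) / CR
RL = (10.5 − 2.1) / 0.26 = 8.4 / 0.26 = 32.3 years

32.3 years


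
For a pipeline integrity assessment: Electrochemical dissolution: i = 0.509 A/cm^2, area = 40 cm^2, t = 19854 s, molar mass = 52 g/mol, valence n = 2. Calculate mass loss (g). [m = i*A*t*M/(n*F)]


Apply Faraday's law: m = i*A*t*M / (n*F)
Total charge passed Q = i*A*t = 0.509*40*19854 = 404227.44 C
m = Q*M/(n*F) = 404227.44*52/(2*96485) = 108.92795 g

108.92795 g


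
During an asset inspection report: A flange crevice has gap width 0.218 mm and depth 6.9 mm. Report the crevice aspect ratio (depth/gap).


Aspect ratio = depth / gap
Ratio = 6.9 / 0.218 = 31.7

31.7


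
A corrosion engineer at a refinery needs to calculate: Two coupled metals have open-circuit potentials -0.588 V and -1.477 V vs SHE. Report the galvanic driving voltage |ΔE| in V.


Driving voltage is the absolute potential difference.
|ΔE| = |-0.588 − (-1.477)| = 0.889 V

0.889 V


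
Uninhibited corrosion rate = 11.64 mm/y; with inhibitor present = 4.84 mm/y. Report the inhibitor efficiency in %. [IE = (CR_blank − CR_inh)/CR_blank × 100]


Apply the inhibitor-efficiency definition: IE = (CR_blank − CR_inh)/CR_blank × 100
IE = (11.64 − 4.84) / 11.64 × 100
IE = 6.8 / 11.64 × 100 = 58.4 %

58.4 %


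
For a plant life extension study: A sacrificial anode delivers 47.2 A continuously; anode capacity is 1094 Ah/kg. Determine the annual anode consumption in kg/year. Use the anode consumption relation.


Annual consumption = current * hours per year / capacity
Rate = 47.2 * 8760 / 1094 = 377.9 kg/year

377.9 kg/year
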